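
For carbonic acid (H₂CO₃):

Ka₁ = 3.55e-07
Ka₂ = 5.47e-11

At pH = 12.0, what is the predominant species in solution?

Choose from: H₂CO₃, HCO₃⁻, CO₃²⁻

pKa₁ = 6.45, pKa₂ = 10.26. For a polyprotic acid the predominant species crosses at each pKa: below pKa_n the protonated form dominates, above it the deprotonated form does. At pH = 12.0, the predominant species is CO₃²⁻.

CO₃²⁻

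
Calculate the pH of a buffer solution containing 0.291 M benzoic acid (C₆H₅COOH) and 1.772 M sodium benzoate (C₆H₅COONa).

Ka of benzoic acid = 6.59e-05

pKa = -log(6.59e-05) = 4.18. pH = pKa + log([A⁻]/[HA]) = 4.18 + log(1.772/0.291)

pH = 4.97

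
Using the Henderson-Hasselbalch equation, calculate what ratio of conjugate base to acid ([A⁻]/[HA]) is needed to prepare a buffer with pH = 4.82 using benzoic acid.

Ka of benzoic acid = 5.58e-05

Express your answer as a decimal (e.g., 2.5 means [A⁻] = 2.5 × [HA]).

pKa = -log(5.58e-05) = 4.2534. pH = pKa + log([A⁻]/[HA]), so log([A⁻]/[HA]) = pH − pKa = 4.82 − 4.2534 = 0.5666. [A⁻]/[HA] = 10^(0.5666) = 3.69

[A⁻]/[HA] = 3.69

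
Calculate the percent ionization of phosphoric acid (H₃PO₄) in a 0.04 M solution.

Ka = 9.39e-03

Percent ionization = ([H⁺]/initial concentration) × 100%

Using Ka equilibrium: x² + Ka×x - Ka×C = 0. Solving: [H⁺] = 1.5246e-02. Percent = (1.5246e-02/0.04) × 100

Percent ionization = 38.1%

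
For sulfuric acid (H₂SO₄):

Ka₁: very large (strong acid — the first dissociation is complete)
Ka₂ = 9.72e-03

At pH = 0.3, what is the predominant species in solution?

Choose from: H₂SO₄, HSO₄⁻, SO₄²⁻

The first dissociation is complete, so H₂SO₄ itself is never the predominant species in water; pKa₂ = -log(9.72e-03) = 2.01. For a polyprotic acid the predominant species crosses at each pKa: below pKa_n the protonated form dominates, above it the deprotonated form does. At pH = 0.3, the predominant species is HSO₄⁻.

HSO₄⁻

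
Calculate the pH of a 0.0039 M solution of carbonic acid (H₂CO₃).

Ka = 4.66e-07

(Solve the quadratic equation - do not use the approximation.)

x² + Ka×x - Ka×C = 0. Using quadratic formula: [H⁺] = 4.2399e-05

pH = 4.37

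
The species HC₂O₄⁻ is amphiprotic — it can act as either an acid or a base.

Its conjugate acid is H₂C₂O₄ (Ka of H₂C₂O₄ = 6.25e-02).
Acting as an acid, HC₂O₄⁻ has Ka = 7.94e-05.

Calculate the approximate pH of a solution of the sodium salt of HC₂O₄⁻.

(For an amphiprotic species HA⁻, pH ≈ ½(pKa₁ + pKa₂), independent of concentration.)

pKa₁ = -log(6.25e-02) = 1.20; pKa₂ = -log(7.94e-05) = 4.10. For an amphiprotic species, pH ≈ ½(pKa₁ + pKa₂) = ½(1.20 + 4.10) = 2.65.

pH = 2.65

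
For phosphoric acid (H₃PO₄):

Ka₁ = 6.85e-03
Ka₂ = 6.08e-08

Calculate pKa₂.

pKa₂ = -log(Ka₂) = -log(6.08e-08) = 7.22.

pK_{a2} = 7.22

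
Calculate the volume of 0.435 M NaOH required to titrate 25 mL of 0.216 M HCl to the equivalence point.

At equivalence: moles acid = moles base. moles HCl = 0.216 × 25/1000 = 0.0054 mol. V_base = moles / 0.435 × 1000 = 12.4 mL.

V_{base} = 12.4 mL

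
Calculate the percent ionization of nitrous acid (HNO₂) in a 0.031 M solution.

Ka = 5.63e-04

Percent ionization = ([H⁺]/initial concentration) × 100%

Using Ka equilibrium: x² + Ka×x - Ka×C = 0. Solving: [H⁺] = 3.9057e-03. Percent = (3.9057e-03/0.031) × 100

Percent ionization = 12.6%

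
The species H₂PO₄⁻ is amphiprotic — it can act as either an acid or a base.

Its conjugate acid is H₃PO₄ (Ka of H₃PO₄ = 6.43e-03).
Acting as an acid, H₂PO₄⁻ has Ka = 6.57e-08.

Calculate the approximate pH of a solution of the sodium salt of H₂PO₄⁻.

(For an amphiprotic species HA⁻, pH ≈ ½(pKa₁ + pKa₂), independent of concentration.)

pKa₁ = -log(6.43e-03) = 2.19; pKa₂ = -log(6.57e-08) = 7.18. For an amphiprotic species, pH ≈ ½(pKa₁ + pKa₂) = ½(2.19 + 7.18) = 4.69.

pH = 4.69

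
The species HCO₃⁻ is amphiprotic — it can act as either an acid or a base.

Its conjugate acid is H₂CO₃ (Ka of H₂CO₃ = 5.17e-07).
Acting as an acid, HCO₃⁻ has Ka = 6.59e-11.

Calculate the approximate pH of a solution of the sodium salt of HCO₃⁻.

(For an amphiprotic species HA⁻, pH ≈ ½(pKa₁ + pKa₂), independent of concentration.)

pKa₁ = -log(5.17e-07) = 6.29; pKa₂ = -log(6.59e-11) = 10.18. For an amphiprotic species, pH ≈ ½(pKa₁ + pKa₂) = ½(6.29 + 10.18) = 8.23.

pH = 8.23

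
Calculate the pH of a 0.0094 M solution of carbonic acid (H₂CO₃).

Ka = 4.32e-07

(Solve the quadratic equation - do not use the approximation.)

x² + Ka×x - Ka×C = 0. Using quadratic formula: [H⁺] = 6.3509e-05

pH = 4.20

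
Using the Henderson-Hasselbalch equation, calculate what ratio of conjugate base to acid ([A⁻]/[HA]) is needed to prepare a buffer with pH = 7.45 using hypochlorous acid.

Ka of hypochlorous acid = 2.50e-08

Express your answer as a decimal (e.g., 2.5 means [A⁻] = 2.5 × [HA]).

pKa = -log(2.50e-08) = 7.6021. pH = pKa + log([A⁻]/[HA]), so log([A⁻]/[HA]) = pH − pKa = 7.45 − 7.6021 = -0.1521. [A⁻]/[HA] = 10^(-0.1521) = 0.705

[A⁻]/[HA] = 0.705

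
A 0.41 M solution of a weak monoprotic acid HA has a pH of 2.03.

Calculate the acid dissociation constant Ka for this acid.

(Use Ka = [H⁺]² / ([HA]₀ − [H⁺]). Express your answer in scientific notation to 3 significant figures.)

[H⁺] = 10^(−pH) = 10^(−2.03) = 9.333e-03 M. For HA ⇌ H⁺ + A⁻, Ka = [H⁺][A⁻]/[HA] = [H⁺]² / ([HA]₀ − [H⁺]) = (9.333e-03)² / (0.41 − 9.333e-03) = 2.17e-04.

K_a = 2.17e-04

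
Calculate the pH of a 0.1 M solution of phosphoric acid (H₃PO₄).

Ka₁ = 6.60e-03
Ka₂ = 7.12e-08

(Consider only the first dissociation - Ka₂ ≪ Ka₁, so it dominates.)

First dissociation dominates. From Ka₁ = [H⁺][HA⁻]/[H₂A], x² + Ka₁·x − Ka₁·C = 0 with C = 0.1 M and Ka₁ = 6.60e-03. Solving: [H⁺] = (−Ka₁ + √(Ka₁² + 4·Ka₁·C)) / 2 = 2.2602e-02 M. pH = -log(2.2602e-02) = 1.65.

pH = 1.65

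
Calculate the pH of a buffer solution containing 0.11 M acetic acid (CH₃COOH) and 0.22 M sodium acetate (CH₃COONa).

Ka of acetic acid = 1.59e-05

pKa = -log(1.59e-05) = 4.80. pH = pKa + log([A⁻]/[HA]) = 4.80 + log(0.22/0.11)

pH = 5.10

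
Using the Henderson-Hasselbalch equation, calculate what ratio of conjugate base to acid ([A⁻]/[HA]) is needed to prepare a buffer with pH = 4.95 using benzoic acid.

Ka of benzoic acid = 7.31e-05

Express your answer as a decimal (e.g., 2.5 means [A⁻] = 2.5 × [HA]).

pKa = -log(7.31e-05) = 4.1361. pH = pKa + log([A⁻]/[HA]), so log([A⁻]/[HA]) = pH − pKa = 4.95 − 4.1361 = 0.8139. [A⁻]/[HA] = 10^(0.8139) = 6.52

[A⁻]/[HA] = 6.52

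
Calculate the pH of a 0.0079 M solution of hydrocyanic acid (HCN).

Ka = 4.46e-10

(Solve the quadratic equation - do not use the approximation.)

x² + Ka×x - Ka×C = 0. Using quadratic formula: [H⁺] = 1.8768e-06

pH = 5.73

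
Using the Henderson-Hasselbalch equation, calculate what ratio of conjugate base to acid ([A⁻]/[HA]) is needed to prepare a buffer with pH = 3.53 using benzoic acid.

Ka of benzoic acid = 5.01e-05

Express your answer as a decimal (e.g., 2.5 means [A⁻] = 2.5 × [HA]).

pKa = -log(5.01e-05) = 4.3002. pH = pKa + log([A⁻]/[HA]), so log([A⁻]/[HA]) = pH − pKa = 3.53 − 4.3002 = -0.7702. [A⁻]/[HA] = 10^(-0.7702) = 0.170

[A⁻]/[HA] = 0.170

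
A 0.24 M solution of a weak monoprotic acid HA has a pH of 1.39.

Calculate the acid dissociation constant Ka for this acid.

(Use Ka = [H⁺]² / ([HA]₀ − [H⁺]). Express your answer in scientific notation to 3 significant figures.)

[H⁺] = 10^(−pH) = 10^(−1.39) = 4.074e-02 M. For HA ⇌ H⁺ + A⁻, Ka = [H⁺][A⁻]/[HA] = [H⁺]² / ([HA]₀ − [H⁺]) = (4.074e-02)² / (0.24 − 4.074e-02) = 8.33e-03.

K_a = 8.33e-03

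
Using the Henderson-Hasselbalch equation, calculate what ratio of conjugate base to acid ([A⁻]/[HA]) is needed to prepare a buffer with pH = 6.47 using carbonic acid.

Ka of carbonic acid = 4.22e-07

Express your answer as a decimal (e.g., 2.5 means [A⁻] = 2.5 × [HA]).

pKa = -log(4.22e-07) = 6.3747. pH = pKa + log([A⁻]/[HA]), so log([A⁻]/[HA]) = pH − pKa = 6.47 − 6.3747 = 0.0953. [A⁻]/[HA] = 10^(0.0953) = 1.25

[A⁻]/[HA] = 1.25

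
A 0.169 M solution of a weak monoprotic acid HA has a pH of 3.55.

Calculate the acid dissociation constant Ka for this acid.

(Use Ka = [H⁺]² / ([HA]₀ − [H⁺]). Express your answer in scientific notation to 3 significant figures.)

[H⁺] = 10^(−pH) = 10^(−3.55) = 2.818e-04 M. For HA ⇌ H⁺ + A⁻, Ka = [H⁺][A⁻]/[HA] = [H⁺]² / ([HA]₀ − [H⁺]) = (2.818e-04)² / (0.169 − 2.818e-04) = 4.71e-07.

K_a = 4.71e-07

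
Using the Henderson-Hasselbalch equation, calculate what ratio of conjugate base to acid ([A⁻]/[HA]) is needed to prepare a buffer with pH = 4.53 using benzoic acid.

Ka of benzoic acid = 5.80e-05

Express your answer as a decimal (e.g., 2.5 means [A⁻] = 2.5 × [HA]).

pKa = -log(5.80e-05) = 4.2366. pH = pKa + log([A⁻]/[HA]), so log([A⁻]/[HA]) = pH − pKa = 4.53 − 4.2366 = 0.2934. [A⁻]/[HA] = 10^(0.2934) = 1.97

[A⁻]/[HA] = 1.97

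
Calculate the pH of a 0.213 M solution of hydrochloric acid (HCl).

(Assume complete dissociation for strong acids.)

[H⁺] = 0.213 M for strong acid. pH = -log[H⁺] = -log(0.213)

pH = 0.67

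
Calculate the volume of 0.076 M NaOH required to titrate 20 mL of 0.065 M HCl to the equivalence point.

At equivalence: moles acid = moles base. moles HCl = 0.065 × 20/1000 = 0.0013 mol. V_base = moles / 0.076 × 1000 = 17.1 mL.

V_{base} = 17.1 mL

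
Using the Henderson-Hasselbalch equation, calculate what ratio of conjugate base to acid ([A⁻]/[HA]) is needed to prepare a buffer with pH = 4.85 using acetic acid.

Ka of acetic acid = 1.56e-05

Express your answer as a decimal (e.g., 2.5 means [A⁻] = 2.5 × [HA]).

pKa = -log(1.56e-05) = 4.8069. pH = pKa + log([A⁻]/[HA]), so log([A⁻]/[HA]) = pH − pKa = 4.85 − 4.8069 = 0.0431. [A⁻]/[HA] = 10^(0.0431) = 1.10

[A⁻]/[HA] = 1.10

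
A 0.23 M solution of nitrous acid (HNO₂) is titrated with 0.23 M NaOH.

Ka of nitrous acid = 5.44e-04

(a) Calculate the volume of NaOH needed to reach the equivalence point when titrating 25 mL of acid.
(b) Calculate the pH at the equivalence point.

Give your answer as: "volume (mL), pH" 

moles acid = 0.23 × 25/1000 = 0.00575 mol; V_base = moles/0.23 × 1000 = 25.0 mL. At equivalence only the conjugate base is present: [A⁻] = 0.00575/0.050 = 1.1500e-01 M. Kb = Kw/Ka = 1.84e-11; [OH⁻] = √(Kb × [A⁻]) = 1.4539e-06; pOH = 5.84; pH = 14 - pOH = 8.16.

V = 25.0 mL, pH = 8.16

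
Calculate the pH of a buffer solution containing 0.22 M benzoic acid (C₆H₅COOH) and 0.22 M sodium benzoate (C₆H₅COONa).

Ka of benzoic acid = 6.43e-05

pKa = -log(6.43e-05) = 4.19. pH = pKa + log([A⁻]/[HA]) = 4.19 + log(0.22/0.22)

pH = 4.19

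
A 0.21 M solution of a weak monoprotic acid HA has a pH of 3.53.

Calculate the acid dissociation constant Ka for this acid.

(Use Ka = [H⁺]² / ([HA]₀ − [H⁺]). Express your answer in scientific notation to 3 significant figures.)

[H⁺] = 10^(−pH) = 10^(−3.53) = 2.951e-04 M. For HA ⇌ H⁺ + A⁻, Ka = [H⁺][A⁻]/[HA] = [H⁺]² / ([HA]₀ − [H⁺]) = (2.951e-04)² / (0.21 − 2.951e-04) = 4.15e-07.

K_a = 4.15e-07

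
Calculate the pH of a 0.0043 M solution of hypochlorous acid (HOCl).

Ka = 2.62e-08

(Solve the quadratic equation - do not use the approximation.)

x² + Ka×x - Ka×C = 0. Using quadratic formula: [H⁺] = 1.0601e-05

pH = 4.97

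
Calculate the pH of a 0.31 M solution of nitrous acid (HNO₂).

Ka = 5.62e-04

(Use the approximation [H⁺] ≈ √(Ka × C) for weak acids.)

[H⁺] = √(Ka × C) = √(5.62e-04 × 0.31) = 1.3199e-02. pH = -log(1.3199e-02)

pH = 1.88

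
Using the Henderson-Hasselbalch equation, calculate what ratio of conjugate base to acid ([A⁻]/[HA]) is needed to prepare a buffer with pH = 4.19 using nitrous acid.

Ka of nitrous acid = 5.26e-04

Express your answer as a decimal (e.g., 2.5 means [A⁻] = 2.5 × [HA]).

pKa = -log(5.26e-04) = 3.2790. pH = pKa + log([A⁻]/[HA]), so log([A⁻]/[HA]) = pH − pKa = 4.19 − 3.2790 = 0.9110. [A⁻]/[HA] = 10^(0.9110) = 8.15

[A⁻]/[HA] = 8.15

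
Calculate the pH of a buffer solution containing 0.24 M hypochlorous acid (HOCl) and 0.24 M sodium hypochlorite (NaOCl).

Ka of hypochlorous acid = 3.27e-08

pKa = -log(3.27e-08) = 7.49. pH = pKa + log([A⁻]/[HA]) = 7.49 + log(0.24/0.24)

pH = 7.49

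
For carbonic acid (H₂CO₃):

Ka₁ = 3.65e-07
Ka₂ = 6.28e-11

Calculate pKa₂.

pKa₂ = -log(Ka₂) = -log(6.28e-11) = 10.20.

pK_{a2} = 10.20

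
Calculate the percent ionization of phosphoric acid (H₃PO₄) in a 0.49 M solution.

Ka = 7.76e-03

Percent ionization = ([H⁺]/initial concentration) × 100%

Using Ka equilibrium: x² + Ka×x - Ka×C = 0. Solving: [H⁺] = 5.7906e-02. Percent = (5.7906e-02/0.49) × 100

Percent ionization = 11.8%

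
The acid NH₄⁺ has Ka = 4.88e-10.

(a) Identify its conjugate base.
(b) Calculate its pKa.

(a) The conjugate base is formed by removing one H⁺ from NH₄⁺, giving NH₃. (b) pKa = -log(Ka) = -log(4.88e-10) = 9.31.

Conjugate base: NH₃; pK_a = 9.31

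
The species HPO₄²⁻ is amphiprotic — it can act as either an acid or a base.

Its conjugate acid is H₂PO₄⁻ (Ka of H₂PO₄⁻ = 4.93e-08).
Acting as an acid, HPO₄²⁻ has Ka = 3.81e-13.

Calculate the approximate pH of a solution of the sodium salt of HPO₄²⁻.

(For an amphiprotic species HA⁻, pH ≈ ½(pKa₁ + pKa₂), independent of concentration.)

pKa₁ = -log(4.93e-08) = 7.31; pKa₂ = -log(3.81e-13) = 12.42. For an amphiprotic species, pH ≈ ½(pKa₁ + pKa₂) = ½(7.31 + 12.42) = 9.86.

pH = 9.86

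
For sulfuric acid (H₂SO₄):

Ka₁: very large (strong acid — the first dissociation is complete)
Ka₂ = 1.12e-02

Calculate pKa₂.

pKa₂ = -log(Ka₂) = -log(1.12e-02) = 1.95.

pK_{a2} = 1.95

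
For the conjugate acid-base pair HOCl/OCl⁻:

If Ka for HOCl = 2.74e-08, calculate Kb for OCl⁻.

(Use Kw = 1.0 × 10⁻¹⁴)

For a conjugate pair Ka × Kb = Kw, so Kb = Kw/Ka = 1.0 × 10⁻¹⁴ / 2.74e-08 = 3.65e-07.

K_b = 3.65e-07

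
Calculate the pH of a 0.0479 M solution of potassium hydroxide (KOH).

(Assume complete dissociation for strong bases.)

[OH⁻] = 0.0479 M for strong base. pOH = -log[OH⁻] = 1.32, pH = 14 - pOH

pH = 12.68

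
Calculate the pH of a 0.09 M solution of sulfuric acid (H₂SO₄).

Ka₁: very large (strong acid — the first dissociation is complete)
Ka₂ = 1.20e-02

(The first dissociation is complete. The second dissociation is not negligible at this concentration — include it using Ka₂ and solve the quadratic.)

First dissociation is complete: [H⁺]₀ = [HSO₄⁻]₀ = C = 0.09 M. Second dissociation HSO₄⁻ ⇌ H⁺ + SO₄²⁻: let x = [SO₄²⁻]. Ka₂ = (C + x)·x / (C − x) = 1.20e-02 → x² + (C + Ka₂)·x − Ka₂·C = 0 → x² + 0.10200·x − 1.080e-03 = 0. x = (−0.10200 + √(0.10200² + 4 × 1.080e-03)) / 2 = 9.6712e-03 M. [H⁺] = C + x = 0.09 + 9.6712e-03 = 9.9671e-02 M. pH = -log(9.9671e-02) = 1.00.

pH = 1.00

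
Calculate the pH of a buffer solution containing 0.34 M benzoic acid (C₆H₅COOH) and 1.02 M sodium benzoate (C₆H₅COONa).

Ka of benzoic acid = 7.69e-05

pKa = -log(7.69e-05) = 4.11. pH = pKa + log([A⁻]/[HA]) = 4.11 + log(1.02/0.34)

pH = 4.59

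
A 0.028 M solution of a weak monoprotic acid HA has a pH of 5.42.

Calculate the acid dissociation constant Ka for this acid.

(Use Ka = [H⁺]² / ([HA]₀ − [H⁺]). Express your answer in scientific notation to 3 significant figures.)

[H⁺] = 10^(−pH) = 10^(−5.42) = 3.802e-06 M. For HA ⇌ H⁺ + A⁻, Ka = [H⁺][A⁻]/[HA] = [H⁺]² / ([HA]₀ − [H⁺]) = (3.802e-06)² / (0.028 − 3.802e-06) = 5.16e-10.

K_a = 5.16e-10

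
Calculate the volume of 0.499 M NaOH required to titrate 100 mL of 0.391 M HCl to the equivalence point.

At equivalence: moles acid = moles base. moles HCl = 0.391 × 100/1000 = 0.0391 mol. V_base = moles / 0.499 × 1000 = 78.4 mL.

V_{base} = 78.4 mL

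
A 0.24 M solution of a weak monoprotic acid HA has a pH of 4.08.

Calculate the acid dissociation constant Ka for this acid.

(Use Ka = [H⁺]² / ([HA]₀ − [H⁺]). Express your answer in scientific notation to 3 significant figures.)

[H⁺] = 10^(−pH) = 10^(−4.08) = 8.318e-05 M. For HA ⇌ H⁺ + A⁻, Ka = [H⁺][A⁻]/[HA] = [H⁺]² / ([HA]₀ − [H⁺]) = (8.318e-05)² / (0.24 − 8.318e-05) = 2.88e-08.

K_a = 2.88e-08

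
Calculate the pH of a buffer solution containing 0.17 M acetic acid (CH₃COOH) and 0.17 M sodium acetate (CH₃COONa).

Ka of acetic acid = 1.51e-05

pKa = -log(1.51e-05) = 4.82. pH = pKa + log([A⁻]/[HA]) = 4.82 + log(0.17/0.17)

pH = 4.82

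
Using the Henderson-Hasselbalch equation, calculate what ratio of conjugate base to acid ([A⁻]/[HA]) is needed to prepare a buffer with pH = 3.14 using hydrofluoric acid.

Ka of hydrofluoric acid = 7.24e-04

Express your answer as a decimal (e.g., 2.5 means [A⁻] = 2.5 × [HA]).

pKa = -log(7.24e-04) = 3.1403. pH = pKa + log([A⁻]/[HA]), so log([A⁻]/[HA]) = pH − pKa = 3.14 − 3.1403 = -0.0003. [A⁻]/[HA] = 10^(-0.0003) = 0.999

[A⁻]/[HA] = 0.999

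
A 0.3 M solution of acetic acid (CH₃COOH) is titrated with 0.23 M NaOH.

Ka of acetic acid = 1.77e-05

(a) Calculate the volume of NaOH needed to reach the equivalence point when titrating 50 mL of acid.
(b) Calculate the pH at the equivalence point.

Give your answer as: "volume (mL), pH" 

moles acid = 0.3 × 50/1000 = 0.015 mol; V_base = moles/0.23 × 1000 = 65.2 mL. At equivalence only the conjugate base is present: [A⁻] = 0.015/0.115 = 1.3019e-01 M. Kb = Kw/Ka = 5.65e-10; [OH⁻] = √(Kb × [A⁻]) = 8.5763e-06; pOH = 5.07; pH = 14 - pOH = 8.93.

V = 65.2 mL, pH = 8.93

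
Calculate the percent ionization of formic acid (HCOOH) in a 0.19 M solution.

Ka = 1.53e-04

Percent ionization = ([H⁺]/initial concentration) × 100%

Using Ka equilibrium: x² + Ka×x - Ka×C = 0. Solving: [H⁺] = 5.3157e-03. Percent = (5.3157e-03/0.19) × 100

Percent ionization = 2.8%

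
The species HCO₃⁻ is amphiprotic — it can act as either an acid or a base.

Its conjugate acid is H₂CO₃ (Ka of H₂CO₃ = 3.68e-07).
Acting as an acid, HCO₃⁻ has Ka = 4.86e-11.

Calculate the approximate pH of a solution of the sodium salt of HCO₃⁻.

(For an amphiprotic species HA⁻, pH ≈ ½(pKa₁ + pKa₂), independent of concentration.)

pKa₁ = -log(3.68e-07) = 6.43; pKa₂ = -log(4.86e-11) = 10.31. For an amphiprotic species, pH ≈ ½(pKa₁ + pKa₂) = ½(6.43 + 10.31) = 8.37.

pH = 8.37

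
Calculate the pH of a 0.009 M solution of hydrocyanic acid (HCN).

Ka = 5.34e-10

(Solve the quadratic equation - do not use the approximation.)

x² + Ka×x - Ka×C = 0. Using quadratic formula: [H⁺] = 2.1920e-06

pH = 5.66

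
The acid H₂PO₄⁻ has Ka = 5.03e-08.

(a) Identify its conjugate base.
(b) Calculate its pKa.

(a) The conjugate base is formed by removing one H⁺ from H₂PO₄⁻, giving HPO₄²⁻. (b) pKa = -log(Ka) = -log(5.03e-08) = 7.30.

Conjugate base: HPO₄²⁻; pK_a = 7.30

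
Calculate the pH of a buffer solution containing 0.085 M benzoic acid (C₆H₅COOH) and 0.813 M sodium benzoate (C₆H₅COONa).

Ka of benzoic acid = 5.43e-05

pKa = -log(5.43e-05) = 4.27. pH = pKa + log([A⁻]/[HA]) = 4.27 + log(0.813/0.085)

pH = 5.25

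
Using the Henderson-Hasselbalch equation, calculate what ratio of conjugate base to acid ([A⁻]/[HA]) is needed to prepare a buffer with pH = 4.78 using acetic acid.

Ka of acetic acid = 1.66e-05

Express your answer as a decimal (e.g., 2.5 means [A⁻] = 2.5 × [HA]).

pKa = -log(1.66e-05) = 4.7799. pH = pKa + log([A⁻]/[HA]), so log([A⁻]/[HA]) = pH − pKa = 4.78 − 4.7799 = 0.0001. [A⁻]/[HA] = 10^(0.0001) = 1.00

[A⁻]/[HA] = 1.00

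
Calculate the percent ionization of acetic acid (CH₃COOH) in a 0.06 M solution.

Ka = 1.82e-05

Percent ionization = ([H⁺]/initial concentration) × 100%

Using Ka equilibrium: x² + Ka×x - Ka×C = 0. Solving: [H⁺] = 1.0359e-03. Percent = (1.0359e-03/0.06) × 100

Percent ionization = 1.73%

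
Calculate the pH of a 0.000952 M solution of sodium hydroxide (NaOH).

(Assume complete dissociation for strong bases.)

[OH⁻] = 0.000952 M for strong base. pOH = -log[OH⁻] = 3.02, pH = 14 - pOH

pH = 10.98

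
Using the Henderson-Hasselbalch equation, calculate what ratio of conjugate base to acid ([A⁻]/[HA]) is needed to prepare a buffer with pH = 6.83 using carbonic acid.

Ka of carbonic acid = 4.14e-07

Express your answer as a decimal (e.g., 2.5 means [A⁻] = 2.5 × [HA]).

pKa = -log(4.14e-07) = 6.3830. pH = pKa + log([A⁻]/[HA]), so log([A⁻]/[HA]) = pH − pKa = 6.83 − 6.3830 = 0.4470. [A⁻]/[HA] = 10^(0.4470) = 2.80

[A⁻]/[HA] = 2.80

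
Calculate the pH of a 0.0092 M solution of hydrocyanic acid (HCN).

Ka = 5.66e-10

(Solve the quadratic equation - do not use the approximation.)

x² + Ka×x - Ka×C = 0. Using quadratic formula: [H⁺] = 2.2816e-06

pH = 5.64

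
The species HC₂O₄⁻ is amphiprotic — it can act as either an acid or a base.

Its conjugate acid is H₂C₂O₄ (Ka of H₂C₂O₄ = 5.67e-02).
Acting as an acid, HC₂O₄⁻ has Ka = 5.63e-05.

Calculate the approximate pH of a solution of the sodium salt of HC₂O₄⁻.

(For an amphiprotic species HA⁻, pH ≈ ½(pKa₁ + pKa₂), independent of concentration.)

pKa₁ = -log(5.67e-02) = 1.25; pKa₂ = -log(5.63e-05) = 4.25. For an amphiprotic species, pH ≈ ½(pKa₁ + pKa₂) = ½(1.25 + 4.25) = 2.75.

pH = 2.75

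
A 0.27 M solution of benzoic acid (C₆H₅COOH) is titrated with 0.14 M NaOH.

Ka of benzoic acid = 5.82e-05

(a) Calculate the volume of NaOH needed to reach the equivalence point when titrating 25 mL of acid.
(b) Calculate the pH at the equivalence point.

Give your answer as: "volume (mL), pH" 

moles acid = 0.27 × 25/1000 = 0.00675 mol; V_base = moles/0.14 × 1000 = 48.2 mL. At equivalence only the conjugate base is present: [A⁻] = 0.00675/0.073 = 9.2195e-02 M. Kb = Kw/Ka = 1.72e-10; [OH⁻] = √(Kb × [A⁻]) = 3.9801e-06; pOH = 5.40; pH = 14 - pOH = 8.60.

V = 48.2 mL, pH = 8.60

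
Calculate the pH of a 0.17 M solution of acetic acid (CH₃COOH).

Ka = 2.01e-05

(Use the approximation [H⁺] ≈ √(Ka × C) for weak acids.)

[H⁺] = √(Ka × C) = √(2.01e-05 × 0.17) = 1.8485e-03. pH = -log(1.8485e-03)

pH = 2.73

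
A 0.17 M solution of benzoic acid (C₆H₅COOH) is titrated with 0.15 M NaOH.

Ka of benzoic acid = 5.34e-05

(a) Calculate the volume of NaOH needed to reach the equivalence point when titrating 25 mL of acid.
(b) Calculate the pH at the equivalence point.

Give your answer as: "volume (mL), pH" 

moles acid = 0.17 × 25/1000 = 0.00425 mol; V_base = moles/0.15 × 1000 = 28.3 mL. At equivalence only the conjugate base is present: [A⁻] = 0.00425/0.053 = 7.9687e-02 M. Kb = Kw/Ka = 1.87e-10; [OH⁻] = √(Kb × [A⁻]) = 3.8630e-06; pOH = 5.41; pH = 14 - pOH = 8.59.

V = 28.3 mL, pH = 8.59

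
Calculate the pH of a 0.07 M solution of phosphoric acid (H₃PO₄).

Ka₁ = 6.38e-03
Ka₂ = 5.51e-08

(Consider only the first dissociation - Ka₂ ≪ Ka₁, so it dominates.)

First dissociation dominates. From Ka₁ = [H⁺][HA⁻]/[H₂A], x² + Ka₁·x − Ka₁·C = 0 with C = 0.07 M and Ka₁ = 6.38e-03. Solving: [H⁺] = (−Ka₁ + √(Ka₁² + 4·Ka₁·C)) / 2 = 1.8182e-02 M. pH = -log(1.8182e-02) = 1.74.

pH = 1.74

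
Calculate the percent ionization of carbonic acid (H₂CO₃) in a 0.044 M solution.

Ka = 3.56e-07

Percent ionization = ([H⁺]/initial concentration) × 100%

Using Ka equilibrium: x² + Ka×x - Ka×C = 0. Solving: [H⁺] = 1.2498e-04. Percent = (1.2498e-04/0.044) × 100

Percent ionization = 0.284%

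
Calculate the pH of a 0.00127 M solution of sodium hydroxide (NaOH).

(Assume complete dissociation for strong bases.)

[OH⁻] = 0.00127 M for strong base. pOH = -log[OH⁻] = 2.90, pH = 14 - pOH

pH = 11.10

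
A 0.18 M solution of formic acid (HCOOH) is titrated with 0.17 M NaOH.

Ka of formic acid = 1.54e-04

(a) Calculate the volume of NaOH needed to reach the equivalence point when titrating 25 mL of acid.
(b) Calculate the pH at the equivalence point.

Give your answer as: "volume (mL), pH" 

moles acid = 0.18 × 25/1000 = 0.0045 mol; V_base = moles/0.17 × 1000 = 26.5 mL. At equivalence only the conjugate base is present: [A⁻] = 0.0045/0.051 = 8.7429e-02 M. Kb = Kw/Ka = 6.49e-11; [OH⁻] = √(Kb × [A⁻]) = 2.3827e-06; pOH = 5.62; pH = 14 - pOH = 8.38.

V = 26.5 mL, pH = 8.38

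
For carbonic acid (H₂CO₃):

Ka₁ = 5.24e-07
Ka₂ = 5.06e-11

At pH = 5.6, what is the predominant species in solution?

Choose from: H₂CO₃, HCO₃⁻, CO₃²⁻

pKa₁ = 6.28, pKa₂ = 10.30. For a polyprotic acid the predominant species crosses at each pKa: below pKa_n the protonated form dominates, above it the deprotonated form does. At pH = 5.6, the predominant species is H₂CO₃.

H₂CO₃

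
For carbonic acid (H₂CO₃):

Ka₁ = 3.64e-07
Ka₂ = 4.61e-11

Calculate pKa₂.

pKa₂ = -log(Ka₂) = -log(4.61e-11) = 10.34.

pK_{a2} = 10.34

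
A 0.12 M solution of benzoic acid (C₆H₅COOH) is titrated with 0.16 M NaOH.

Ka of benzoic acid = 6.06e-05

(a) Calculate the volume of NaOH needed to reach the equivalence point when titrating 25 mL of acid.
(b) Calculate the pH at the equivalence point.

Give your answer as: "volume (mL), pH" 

moles acid = 0.12 × 25/1000 = 0.003 mol; V_base = moles/0.16 × 1000 = 18.8 mL. At equivalence only the conjugate base is present: [A⁻] = 0.003/0.044 = 6.8571e-02 M. Kb = Kw/Ka = 1.65e-10; [OH⁻] = √(Kb × [A⁻]) = 3.3638e-06; pOH = 5.47; pH = 14 - pOH = 8.53.

V = 18.8 mL, pH = 8.53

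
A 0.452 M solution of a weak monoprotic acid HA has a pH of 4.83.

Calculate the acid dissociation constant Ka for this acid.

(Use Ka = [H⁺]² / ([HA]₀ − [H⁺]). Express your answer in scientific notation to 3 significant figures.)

[H⁺] = 10^(−pH) = 10^(−4.83) = 1.479e-05 M. For HA ⇌ H⁺ + A⁻, Ka = [H⁺][A⁻]/[HA] = [H⁺]² / ([HA]₀ − [H⁺]) = (1.479e-05)² / (0.452 − 1.479e-05) = 4.84e-10.

K_a = 4.84e-10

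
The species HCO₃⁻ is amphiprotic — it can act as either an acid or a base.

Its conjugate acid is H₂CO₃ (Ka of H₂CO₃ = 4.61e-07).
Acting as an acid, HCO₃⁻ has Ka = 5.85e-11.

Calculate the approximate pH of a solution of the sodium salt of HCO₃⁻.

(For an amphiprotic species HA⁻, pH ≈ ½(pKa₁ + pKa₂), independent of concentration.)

pKa₁ = -log(4.61e-07) = 6.34; pKa₂ = -log(5.85e-11) = 10.23. For an amphiprotic species, pH ≈ ½(pKa₁ + pKa₂) = ½(6.34 + 10.23) = 8.28.

pH = 8.28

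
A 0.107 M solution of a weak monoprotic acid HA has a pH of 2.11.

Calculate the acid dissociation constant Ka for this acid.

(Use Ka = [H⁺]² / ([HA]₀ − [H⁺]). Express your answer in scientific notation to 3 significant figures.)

[H⁺] = 10^(−pH) = 10^(−2.11) = 7.762e-03 M. For HA ⇌ H⁺ + A⁻, Ka = [H⁺][A⁻]/[HA] = [H⁺]² / ([HA]₀ − [H⁺]) = (7.762e-03)² / (0.107 − 7.762e-03) = 6.07e-04.

K_a = 6.07e-04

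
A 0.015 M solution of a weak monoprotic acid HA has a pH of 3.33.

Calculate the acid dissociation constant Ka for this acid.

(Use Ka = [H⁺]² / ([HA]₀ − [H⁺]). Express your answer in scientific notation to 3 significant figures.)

[H⁺] = 10^(−pH) = 10^(−3.33) = 4.677e-04 M. For HA ⇌ H⁺ + A⁻, Ka = [H⁺][A⁻]/[HA] = [H⁺]² / ([HA]₀ − [H⁺]) = (4.677e-04)² / (0.015 − 4.677e-04) = 1.51e-05.

K_a = 1.51e-05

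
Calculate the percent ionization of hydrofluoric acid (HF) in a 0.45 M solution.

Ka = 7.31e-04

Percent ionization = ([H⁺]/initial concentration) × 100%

Using Ka equilibrium: x² + Ka×x - Ka×C = 0. Solving: [H⁺] = 1.7775e-02. Percent = (1.7775e-02/0.45) × 100

Percent ionization = 3.95%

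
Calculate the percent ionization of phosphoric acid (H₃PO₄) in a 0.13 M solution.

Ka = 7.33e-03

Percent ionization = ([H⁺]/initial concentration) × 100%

Using Ka equilibrium: x² + Ka×x - Ka×C = 0. Solving: [H⁺] = 2.7421e-02. Percent = (2.7421e-02/0.13) × 100

Percent ionization = 21.1%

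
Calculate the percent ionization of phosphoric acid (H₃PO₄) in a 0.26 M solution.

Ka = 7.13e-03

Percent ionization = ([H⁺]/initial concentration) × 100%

Using Ka equilibrium: x² + Ka×x - Ka×C = 0. Solving: [H⁺] = 3.9638e-02. Percent = (3.9638e-02/0.26) × 100

Percent ionization = 15.2%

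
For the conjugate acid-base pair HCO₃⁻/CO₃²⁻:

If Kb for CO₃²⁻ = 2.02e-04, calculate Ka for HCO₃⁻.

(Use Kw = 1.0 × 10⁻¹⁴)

For a conjugate pair Ka × Kb = Kw, so Ka = Kw/Kb = 1.0 × 10⁻¹⁴ / 2.02e-04 = 4.95e-11.

K_a = 4.95e-11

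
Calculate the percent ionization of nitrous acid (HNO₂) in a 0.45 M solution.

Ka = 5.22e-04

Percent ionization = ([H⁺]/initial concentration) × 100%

Using Ka equilibrium: x² + Ka×x - Ka×C = 0. Solving: [H⁺] = 1.5068e-02. Percent = (1.5068e-02/0.45) × 100

Percent ionization = 3.35%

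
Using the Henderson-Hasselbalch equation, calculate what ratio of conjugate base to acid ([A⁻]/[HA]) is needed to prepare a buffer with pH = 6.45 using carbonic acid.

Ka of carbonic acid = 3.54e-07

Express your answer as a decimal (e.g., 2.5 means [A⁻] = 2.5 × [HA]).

pKa = -log(3.54e-07) = 6.4510. pH = pKa + log([A⁻]/[HA]), so log([A⁻]/[HA]) = pH − pKa = 6.45 − 6.4510 = -0.0010. [A⁻]/[HA] = 10^(-0.0010) = 0.998

[A⁻]/[HA] = 0.998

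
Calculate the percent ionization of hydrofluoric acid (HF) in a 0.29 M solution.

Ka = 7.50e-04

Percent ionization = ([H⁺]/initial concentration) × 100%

Using Ka equilibrium: x² + Ka×x - Ka×C = 0. Solving: [H⁺] = 1.4378e-02. Percent = (1.4378e-02/0.29) × 100

Percent ionization = 4.96%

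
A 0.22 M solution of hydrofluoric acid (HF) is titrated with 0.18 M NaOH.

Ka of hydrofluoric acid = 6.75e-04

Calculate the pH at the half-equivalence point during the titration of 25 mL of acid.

At half-equivalence [HA] = [A⁻], so Henderson-Hasselbalch gives pH = pKa = -log(6.75e-04) = 3.17.

pH = pKa = 3.17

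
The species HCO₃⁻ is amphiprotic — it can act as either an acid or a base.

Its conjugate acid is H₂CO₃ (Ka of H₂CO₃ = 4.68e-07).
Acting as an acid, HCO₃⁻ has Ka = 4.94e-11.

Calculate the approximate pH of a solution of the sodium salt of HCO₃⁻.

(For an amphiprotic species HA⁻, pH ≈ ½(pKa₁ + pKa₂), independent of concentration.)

pKa₁ = -log(4.68e-07) = 6.33; pKa₂ = -log(4.94e-11) = 10.31. For an amphiprotic species, pH ≈ ½(pKa₁ + pKa₂) = ½(6.33 + 10.31) = 8.32.

pH = 8.32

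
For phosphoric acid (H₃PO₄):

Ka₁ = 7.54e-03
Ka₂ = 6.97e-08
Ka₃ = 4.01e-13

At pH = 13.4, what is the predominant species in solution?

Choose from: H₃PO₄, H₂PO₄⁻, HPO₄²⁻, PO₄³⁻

pKa₁ = 2.12, pKa₂ = 7.16, pKa₃ = 12.40. For a polyprotic acid the predominant species crosses at each pKa: below pKa_n the protonated form dominates, above it the deprotonated form does. At pH = 13.4, the predominant species is PO₄³⁻.

PO₄³⁻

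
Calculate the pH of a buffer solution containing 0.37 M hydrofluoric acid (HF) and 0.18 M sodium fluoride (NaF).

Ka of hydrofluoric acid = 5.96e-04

pKa = -log(5.96e-04) = 3.22. pH = pKa + log([A⁻]/[HA]) = 3.22 + log(0.18/0.37)

pH = 2.91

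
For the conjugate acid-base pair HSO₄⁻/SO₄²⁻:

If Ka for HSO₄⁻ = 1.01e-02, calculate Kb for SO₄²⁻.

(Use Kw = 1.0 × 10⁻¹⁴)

For a conjugate pair Ka × Kb = Kw, so Kb = Kw/Ka = 1.0 × 10⁻¹⁴ / 1.01e-02 = 9.90e-13.

K_b = 9.90e-13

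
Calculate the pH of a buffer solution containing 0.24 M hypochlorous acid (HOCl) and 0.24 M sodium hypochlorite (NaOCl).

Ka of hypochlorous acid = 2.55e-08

pKa = -log(2.55e-08) = 7.59. pH = pKa + log([A⁻]/[HA]) = 7.59 + log(0.24/0.24)

pH = 7.59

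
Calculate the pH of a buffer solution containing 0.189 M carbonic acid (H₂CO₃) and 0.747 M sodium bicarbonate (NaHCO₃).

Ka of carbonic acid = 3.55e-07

pKa = -log(3.55e-07) = 6.45. pH = pKa + log([A⁻]/[HA]) = 6.45 + log(0.747/0.189)

pH = 7.05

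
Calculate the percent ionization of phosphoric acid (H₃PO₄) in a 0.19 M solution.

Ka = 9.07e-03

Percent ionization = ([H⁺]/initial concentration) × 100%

Using Ka equilibrium: x² + Ka×x - Ka×C = 0. Solving: [H⁺] = 3.7225e-02. Percent = (3.7225e-02/0.19) × 100

Percent ionization = 19.6%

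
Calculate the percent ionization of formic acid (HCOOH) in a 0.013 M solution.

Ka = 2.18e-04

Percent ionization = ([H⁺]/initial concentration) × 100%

Using Ka equilibrium: x² + Ka×x - Ka×C = 0. Solving: [H⁺] = 1.5780e-03. Percent = (1.5780e-03/0.013) × 100

Percent ionization = 12.1%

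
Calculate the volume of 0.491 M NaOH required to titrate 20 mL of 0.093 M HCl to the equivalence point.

At equivalence: moles acid = moles base. moles HCl = 0.093 × 20/1000 = 0.00186 mol. V_base = moles / 0.491 × 1000 = 3.8 mL.

V_{base} = 3.8 mL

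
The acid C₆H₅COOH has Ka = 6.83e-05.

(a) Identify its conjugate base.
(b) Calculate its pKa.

(a) The conjugate base is formed by removing one H⁺ from C₆H₅COOH, giving C₆H₅COO⁻. (b) pKa = -log(Ka) = -log(6.83e-05) = 4.17.

Conjugate base: C₆H₅COO⁻; pK_a = 4.17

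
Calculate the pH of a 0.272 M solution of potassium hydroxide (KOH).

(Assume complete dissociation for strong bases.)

[OH⁻] = 0.272 M for strong base. pOH = -log[OH⁻] = 0.57, pH = 14 - pOH

pH = 13.43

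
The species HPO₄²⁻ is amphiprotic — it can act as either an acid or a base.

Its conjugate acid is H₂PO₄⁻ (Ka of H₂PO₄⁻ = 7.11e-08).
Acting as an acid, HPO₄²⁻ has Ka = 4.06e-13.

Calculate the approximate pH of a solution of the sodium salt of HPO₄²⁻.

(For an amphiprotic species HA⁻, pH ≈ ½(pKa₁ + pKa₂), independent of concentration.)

pKa₁ = -log(7.11e-08) = 7.15; pKa₂ = -log(4.06e-13) = 12.39. For an amphiprotic species, pH ≈ ½(pKa₁ + pKa₂) = ½(7.15 + 12.39) = 9.77.

pH = 9.77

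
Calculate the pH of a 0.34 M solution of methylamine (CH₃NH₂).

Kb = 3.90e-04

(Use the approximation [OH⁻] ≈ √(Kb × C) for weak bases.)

[OH⁻] = √(Kb × C) = √(3.90e-04 × 0.34) = 1.1515e-02. pOH = 1.94, pH = 14 - pOH

pH = 12.06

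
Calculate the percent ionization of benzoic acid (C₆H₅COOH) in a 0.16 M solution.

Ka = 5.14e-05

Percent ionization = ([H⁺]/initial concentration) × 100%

Using Ka equilibrium: x² + Ka×x - Ka×C = 0. Solving: [H⁺] = 2.8422e-03. Percent = (2.8422e-03/0.16) × 100

Percent ionization = 1.78%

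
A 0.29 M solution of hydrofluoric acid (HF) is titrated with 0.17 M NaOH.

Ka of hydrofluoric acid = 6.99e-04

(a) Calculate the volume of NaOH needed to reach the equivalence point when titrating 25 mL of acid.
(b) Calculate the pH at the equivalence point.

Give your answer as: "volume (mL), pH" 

moles acid = 0.29 × 25/1000 = 0.00725 mol; V_base = moles/0.17 × 1000 = 42.6 mL. At equivalence only the conjugate base is present: [A⁻] = 0.00725/0.068 = 1.0717e-01 M. Kb = Kw/Ka = 1.43e-11; [OH⁻] = √(Kb × [A⁻]) = 1.2382e-06; pOH = 5.91; pH = 14 - pOH = 8.09.

V = 42.6 mL, pH = 8.09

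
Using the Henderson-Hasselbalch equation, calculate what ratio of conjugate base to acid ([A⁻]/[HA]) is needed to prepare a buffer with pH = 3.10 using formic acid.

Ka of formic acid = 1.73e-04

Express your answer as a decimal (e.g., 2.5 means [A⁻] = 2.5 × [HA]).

pKa = -log(1.73e-04) = 3.7620. pH = pKa + log([A⁻]/[HA]), so log([A⁻]/[HA]) = pH − pKa = 3.10 − 3.7620 = -0.6620. [A⁻]/[HA] = 10^(-0.6620) = 0.218

[A⁻]/[HA] = 0.218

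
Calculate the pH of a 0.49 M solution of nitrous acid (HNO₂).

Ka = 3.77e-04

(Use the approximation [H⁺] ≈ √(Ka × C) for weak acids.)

[H⁺] = √(Ka × C) = √(3.77e-04 × 0.49) = 1.3592e-02. pH = -log(1.3592e-02)

pH = 1.87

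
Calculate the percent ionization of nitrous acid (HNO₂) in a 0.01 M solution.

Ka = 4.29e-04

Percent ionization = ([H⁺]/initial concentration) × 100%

Using Ka equilibrium: x² + Ka×x - Ka×C = 0. Solving: [H⁺] = 1.8678e-03. Percent = (1.8678e-03/0.01) × 100

Percent ionization = 18.7%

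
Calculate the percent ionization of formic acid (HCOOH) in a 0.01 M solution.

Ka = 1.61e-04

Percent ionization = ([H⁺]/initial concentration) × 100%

Using Ka equilibrium: x² + Ka×x - Ka×C = 0. Solving: [H⁺] = 1.1909e-03. Percent = (1.1909e-03/0.01) × 100

Percent ionization = 11.9%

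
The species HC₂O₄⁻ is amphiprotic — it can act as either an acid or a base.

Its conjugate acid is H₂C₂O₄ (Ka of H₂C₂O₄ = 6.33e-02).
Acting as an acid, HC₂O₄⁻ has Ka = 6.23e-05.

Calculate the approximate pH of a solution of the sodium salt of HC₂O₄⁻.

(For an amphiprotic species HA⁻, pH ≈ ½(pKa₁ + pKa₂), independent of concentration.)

pKa₁ = -log(6.33e-02) = 1.20; pKa₂ = -log(6.23e-05) = 4.21. For an amphiprotic species, pH ≈ ½(pKa₁ + pKa₂) = ½(1.20 + 4.21) = 2.70.

pH = 2.70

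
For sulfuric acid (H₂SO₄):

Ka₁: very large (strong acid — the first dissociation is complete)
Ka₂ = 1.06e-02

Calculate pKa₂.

pKa₂ = -log(Ka₂) = -log(1.06e-02) = 1.97.

pK_{a2} = 1.97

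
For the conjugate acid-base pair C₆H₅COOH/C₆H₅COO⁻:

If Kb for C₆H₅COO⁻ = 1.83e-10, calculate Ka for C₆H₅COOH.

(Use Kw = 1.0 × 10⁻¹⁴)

For a conjugate pair Ka × Kb = Kw, so Ka = Kw/Kb = 1.0 × 10⁻¹⁴ / 1.83e-10 = 5.46e-05.

K_a = 5.46e-05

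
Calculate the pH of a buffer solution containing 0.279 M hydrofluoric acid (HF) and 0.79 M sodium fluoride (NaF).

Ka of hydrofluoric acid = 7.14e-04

pKa = -log(7.14e-04) = 3.15. pH = pKa + log([A⁻]/[HA]) = 3.15 + log(0.79/0.279)

pH = 3.60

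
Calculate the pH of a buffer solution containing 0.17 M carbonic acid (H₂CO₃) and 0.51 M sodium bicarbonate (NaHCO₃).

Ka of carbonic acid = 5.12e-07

pKa = -log(5.12e-07) = 6.29. pH = pKa + log([A⁻]/[HA]) = 6.29 + log(0.51/0.17)

pH = 6.77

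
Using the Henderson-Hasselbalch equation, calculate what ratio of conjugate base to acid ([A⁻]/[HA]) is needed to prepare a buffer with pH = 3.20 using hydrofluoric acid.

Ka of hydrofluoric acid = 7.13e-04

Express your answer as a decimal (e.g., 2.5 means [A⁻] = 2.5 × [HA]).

pKa = -log(7.13e-04) = 3.1469. pH = pKa + log([A⁻]/[HA]), so log([A⁻]/[HA]) = pH − pKa = 3.20 − 3.1469 = 0.0531. [A⁻]/[HA] = 10^(0.0531) = 1.13

[A⁻]/[HA] = 1.13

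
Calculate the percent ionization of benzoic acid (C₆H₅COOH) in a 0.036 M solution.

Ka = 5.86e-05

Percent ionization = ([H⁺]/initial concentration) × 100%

Using Ka equilibrium: x² + Ka×x - Ka×C = 0. Solving: [H⁺] = 1.4234e-03. Percent = (1.4234e-03/0.036) × 100

Percent ionization = 3.95%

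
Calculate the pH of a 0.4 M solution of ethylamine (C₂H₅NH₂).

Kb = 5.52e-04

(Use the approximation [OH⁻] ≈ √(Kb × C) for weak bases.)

[OH⁻] = √(Kb × C) = √(5.52e-04 × 0.4) = 1.4859e-02. pOH = 1.83, pH = 14 - pOH

pH = 12.17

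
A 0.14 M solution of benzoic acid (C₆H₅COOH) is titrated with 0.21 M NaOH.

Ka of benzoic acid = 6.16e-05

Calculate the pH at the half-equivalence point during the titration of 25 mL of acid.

At half-equivalence [HA] = [A⁻], so Henderson-Hasselbalch gives pH = pKa = -log(6.16e-05) = 4.21.

pH = pKa = 4.21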